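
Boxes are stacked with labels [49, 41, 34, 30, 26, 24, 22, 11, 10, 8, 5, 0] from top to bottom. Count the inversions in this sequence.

Element-by-element contributions:
49 → 41, 34, 30, 26, 24, 22, 11, 10, 8, 5, 0 → 11
41 → 34, 30, 26, 24, 22, 11, 10, 8, 5, 0 → 10
34 → 30, 26, 24, 22, 11, 10, 8, 5, 0 → 9
30 → 26, 24, 22, 11, 10, 8, 5, 0 → 8
26 → 24, 22, 11, 10, 8, 5, 0 → 7
24 → 22, 11, 10, 8, 5, 0 → 6
22 → 11, 10, 8, 5, 0 → 5
11 → 10, 8, 5, 0 → 4
10 → 8, 5, 0 → 3
8 → 5, 0 → 2
5 → 0 → 1
0 → none → 0
Sum: 11 + 10 + 9 + 8 + 7 + 6 + 5 + 4 + 3 + 2 + 1 + 0 = 66

Inversions: 66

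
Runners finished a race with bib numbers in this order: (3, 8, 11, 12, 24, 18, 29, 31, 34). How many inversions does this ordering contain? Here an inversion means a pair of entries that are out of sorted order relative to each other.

There is 1 out-of-order pair.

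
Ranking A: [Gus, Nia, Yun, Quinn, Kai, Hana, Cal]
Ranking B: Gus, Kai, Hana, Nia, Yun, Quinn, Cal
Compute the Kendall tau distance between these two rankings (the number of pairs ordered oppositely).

6 discordant pairs

Assign each item its position (1..7) in the first ordering, then rewrite the second ordering as that position sequence:
positions: Gus→1, Nia→2, Yun→3, Quinn→4, Kai→5, Hana→6, Cal→7
second ordering as positions: [1, 5, 6, 2, 3, 4, 7]
Discordant pairs = inversions in this position sequence.
1: 0
5: 2, 3, 4 → 3
6: 2, 3, 4 → 3
2: 0
3: 0
4: 0
7: 0
Total: 0 + 3 + 3 + 0 + 0 + 0 + 0 = 6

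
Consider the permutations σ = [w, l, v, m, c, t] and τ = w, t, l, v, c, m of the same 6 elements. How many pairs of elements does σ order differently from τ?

Assign each item its position (1..6) in the first ordering, then rewrite the second ordering as that position sequence:
positions: w→1, l→2, v→3, m→4, c→5, t→6
second ordering as positions: [1, 6, 2, 3, 5, 4]
Discordant pairs = inversions in this position sequence.
1: 0
6: 2, 3, 5, 4 → 4
2: 0
3: 0
5: 4 → 1
4: 0
Total: 0 + 4 + 0 + 0 + 1 + 0 = 5

Discordant pairs: 5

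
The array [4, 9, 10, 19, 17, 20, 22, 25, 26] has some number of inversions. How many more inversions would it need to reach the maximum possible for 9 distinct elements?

35 inversions short

Maximum inversions for 9 distinct elements is C(9, 2) = 9·8/2 = 36.
Current inversions — for each element, count later smaller elements:
4: 0
9: 0
10: 0
19: 1
17: 0
20: 0
22: 0
25: 0
26: 0
Current total: 0 + 0 + 0 + 1 + 0 + 0 + 0 + 0 + 0 = 1
Shortfall: 36 − 1 = 35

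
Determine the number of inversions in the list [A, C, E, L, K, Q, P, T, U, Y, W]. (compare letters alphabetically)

3

Count, for each position, how many later elements it exceeds:
A → none → 0
C → none → 0
E → none → 0
L → K → 1
K → none → 0
Q → P → 1
P → none → 0
T → none → 0
U → none → 0
Y → W → 1
W → none → 0
Sum: 0 + 0 + 0 + 1 + 0 + 1 + 0 + 0 + 0 + 1 + 0 = 3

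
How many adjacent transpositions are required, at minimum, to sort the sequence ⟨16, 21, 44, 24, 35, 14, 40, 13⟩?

Minimum adjacent swaps = number of inversions (each swap of adjacent out-of-order elements removes one inversion and no swap can remove more).
Count inversions — for each element, later elements that are smaller:
16: 14, 13 → 2
21: 14, 13 → 2
44: 24, 35, 14, 40, 13 → 5
24: 14, 13 → 2
35: 14, 13 → 2
14: 13 → 1
40: 13 → 1
13: none → 0
Total inversions: 2 + 2 + 5 + 2 + 2 + 1 + 1 + 0 = 15

15 adjacent swaps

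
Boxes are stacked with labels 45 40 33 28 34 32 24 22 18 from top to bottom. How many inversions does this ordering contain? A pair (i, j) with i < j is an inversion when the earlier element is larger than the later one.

Element-by-element contributions:
45 → 40, 33, 28, 34, 32, 24, 22, 18 → 8
40 → 33, 28, 34, 32, 24, 22, 18 → 7
33 → 28, 32, 24, 22, 18 → 5
28 → 24, 22, 18 → 3
34 → 32, 24, 22, 18 → 4
32 → 24, 22, 18 → 3
24 → 22, 18 → 2
22 → 18 → 1
18 → none → 0
Sum: 8 + 7 + 5 + 3 + 4 + 3 + 2 + 1 + 0 = 33

Out-of-order pairs: 33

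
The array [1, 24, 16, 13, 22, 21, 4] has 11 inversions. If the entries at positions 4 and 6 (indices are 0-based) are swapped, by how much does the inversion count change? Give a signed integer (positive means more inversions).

-3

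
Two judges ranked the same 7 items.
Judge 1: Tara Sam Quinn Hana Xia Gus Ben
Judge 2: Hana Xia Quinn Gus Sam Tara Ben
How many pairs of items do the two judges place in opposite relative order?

11

Assign each item its position (1..7) in the first ordering, then rewrite the second ordering as that position sequence:
positions: Tara→1, Sam→2, Quinn→3, Hana→4, Xia→5, Gus→6, Ben→7
second ordering as positions: [4, 5, 3, 6, 2, 1, 7]
Discordant pairs = inversions in this position sequence.
4: 3, 2, 1 → 3
5: 3, 2, 1 → 3
3: 2, 1 → 2
6: 2, 1 → 2
2: 1 → 1
1: 0
7: 0
Total: 3 + 3 + 2 + 2 + 1 + 0 + 0 = 11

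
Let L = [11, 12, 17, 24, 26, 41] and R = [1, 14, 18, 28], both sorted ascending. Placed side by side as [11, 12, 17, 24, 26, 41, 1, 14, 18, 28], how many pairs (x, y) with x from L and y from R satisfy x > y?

For each element r of the right run, count left-run elements greater than r:
r = 1: 11, 12, 17, 24, 26, 41 → 6
r = 14: 17, 24, 26, 41 → 4
r = 18: 24, 26, 41 → 3
r = 28: 41 → 1
Cross-inversions: 6 + 4 + 3 + 1 = 14

14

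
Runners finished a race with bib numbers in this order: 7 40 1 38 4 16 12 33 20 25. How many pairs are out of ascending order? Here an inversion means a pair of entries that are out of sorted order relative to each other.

Count, for each position, how many later elements it exceeds:
7: 2
40: 8
1: 0
38: 6
4: 0
16: 1
12: 0
33: 2
20: 0
25: 0
Sum: 2 + 8 + 0 + 6 + 0 + 1 + 0 + 2 + 0 + 0 = 19

19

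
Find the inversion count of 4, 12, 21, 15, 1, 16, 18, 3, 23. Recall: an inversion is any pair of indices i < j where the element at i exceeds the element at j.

For each element, count later entries that are smaller:
4 → 1, 3 → 2
12 → 1, 3 → 2
21 → 15, 1, 16, 18, 3 → 5
15 → 1, 3 → 2
1 → none → 0
16 → 3 → 1
18 → 3 → 1
3 → none → 0
23 → none → 0
Sum: 2 + 2 + 5 + 2 + 0 + 1 + 1 + 0 + 0 = 13

13 out-of-order pairs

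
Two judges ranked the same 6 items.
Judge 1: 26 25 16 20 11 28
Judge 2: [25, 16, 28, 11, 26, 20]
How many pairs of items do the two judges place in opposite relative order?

7

Assign each item its position (1..6) in the first ordering, then rewrite the second ordering as that position sequence:
positions: 26→1, 25→2, 16→3, 20→4, 11→5, 28→6
second ordering as positions: [2, 3, 6, 5, 1, 4]
Discordant pairs = inversions in this position sequence.
2: 1 → 1
3: 1 → 1
6: 5, 1, 4 → 3
5: 1, 4 → 2
1: 0
4: 0
Total: 1 + 1 + 3 + 2 + 0 + 0 = 7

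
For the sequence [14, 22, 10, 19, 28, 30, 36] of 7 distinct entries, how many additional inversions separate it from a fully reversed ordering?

Maximum inversions for 7 distinct elements is C(7, 2) = 7·6/2 = 21.
Current inversions — for each element, count later smaller elements:
14: 1
22: 2
10: 0
19: 0
28: 0
30: 0
36: 0
Current total: 1 + 2 + 0 + 0 + 0 + 0 + 0 = 3
Shortfall: 21 − 3 = 18

18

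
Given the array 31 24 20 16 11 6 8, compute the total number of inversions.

For each element, count later entries that are smaller:
31 → 24, 20, 16, 11, 6, 8 → 6
24 → 20, 16, 11, 6, 8 → 5
20 → 16, 11, 6, 8 → 4
16 → 11, 6, 8 → 3
11 → 6, 8 → 2
6 → none → 0
8 → none → 0
Sum: 6 + 5 + 4 + 3 + 2 + 0 + 0 = 20

There are 20 inversions.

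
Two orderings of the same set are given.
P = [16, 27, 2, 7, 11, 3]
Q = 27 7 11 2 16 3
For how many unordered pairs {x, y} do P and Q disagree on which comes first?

Assign each item its position (1..6) in the first ordering, then rewrite the second ordering as that position sequence:
positions: 16→1, 27→2, 2→3, 7→4, 11→5, 3→6
second ordering as positions: [2, 4, 5, 3, 1, 6]
Discordant pairs = inversions in this position sequence.
2: 1 → 1
4: 3, 1 → 2
5: 3, 1 → 2
3: 1 → 1
1: 0
6: 0
Total: 1 + 2 + 2 + 1 + 0 + 0 = 6

There are 6 disagreeing pairs.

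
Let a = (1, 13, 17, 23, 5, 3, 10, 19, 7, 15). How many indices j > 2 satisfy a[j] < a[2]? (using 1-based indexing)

4 such elements

The element at index 2 is 13.
Elements after it: 17, 23, 5, 3, 10, 19, 7, 15
Those smaller than 13: 5, 3, 10, 7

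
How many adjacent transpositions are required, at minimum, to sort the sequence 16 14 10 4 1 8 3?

18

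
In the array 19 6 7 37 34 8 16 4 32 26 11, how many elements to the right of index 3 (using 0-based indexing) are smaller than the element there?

The element at index 3 is 37.
Elements after it: 34, 8, 16, 4, 32, 26, 11
Those smaller than 37: 34, 8, 16, 4, 32, 26, 11

7 such elements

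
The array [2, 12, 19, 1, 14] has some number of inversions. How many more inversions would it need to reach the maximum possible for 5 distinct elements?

6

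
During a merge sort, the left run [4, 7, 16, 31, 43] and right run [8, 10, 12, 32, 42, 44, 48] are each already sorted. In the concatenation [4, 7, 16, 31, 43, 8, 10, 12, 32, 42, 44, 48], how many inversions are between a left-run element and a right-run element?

Count, for every r in R, how many entries of L exceed r:
r = 8: 16, 31, 43 → 3
r = 10: 16, 31, 43 → 3
r = 12: 16, 31, 43 → 3
r = 32: 43 → 1
r = 42: 43 → 1
r = 44: none → 0
r = 48: none → 0
Cross-inversions: 3 + 3 + 3 + 1 + 1 + 0 + 0 = 11

11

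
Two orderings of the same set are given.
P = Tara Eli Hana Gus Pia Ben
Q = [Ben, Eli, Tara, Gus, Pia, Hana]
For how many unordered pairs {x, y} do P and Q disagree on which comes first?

Disagreeing pairs: 8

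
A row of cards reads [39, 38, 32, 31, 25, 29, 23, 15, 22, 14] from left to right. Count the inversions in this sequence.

Element-by-element contributions:
39: 9
38: 8
32: 7
31: 6
25: 4
29: 4
23: 3
15: 1
22: 1
14: 0
Sum: 9 + 8 + 7 + 6 + 4 + 4 + 3 + 1 + 1 + 0 = 43

43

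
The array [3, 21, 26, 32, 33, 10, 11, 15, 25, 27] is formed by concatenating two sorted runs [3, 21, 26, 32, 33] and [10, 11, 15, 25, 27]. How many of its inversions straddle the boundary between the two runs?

Cross-inversions: 17

Count, for every r in R, how many entries of L exceed r:
r = 10: 21, 26, 32, 33 → 4
r = 11: 21, 26, 32, 33 → 4
r = 15: 21, 26, 32, 33 → 4
r = 25: 26, 32, 33 → 3
r = 27: 32, 33 → 2
Cross-inversions: 4 + 4 + 4 + 3 + 2 = 17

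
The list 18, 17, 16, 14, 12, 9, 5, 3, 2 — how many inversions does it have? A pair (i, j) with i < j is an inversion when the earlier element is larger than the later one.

36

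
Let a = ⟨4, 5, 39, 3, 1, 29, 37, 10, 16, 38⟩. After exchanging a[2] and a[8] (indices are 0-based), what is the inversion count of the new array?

11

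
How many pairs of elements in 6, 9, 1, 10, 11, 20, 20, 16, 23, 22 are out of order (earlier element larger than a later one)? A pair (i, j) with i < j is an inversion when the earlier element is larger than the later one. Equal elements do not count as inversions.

Count, for each position, how many later elements it exceeds:
6 → 1 → 1
9 → 1 → 1
1 → none → 0
10 → none → 0
11 → none → 0
20 → 16 → 1
20 → 16 → 1
16 → none → 0
23 → 22 → 1
22 → none → 0
Sum: 1 + 1 + 0 + 0 + 0 + 1 + 1 + 0 + 1 + 0 = 5

Out-of-order pairs: 5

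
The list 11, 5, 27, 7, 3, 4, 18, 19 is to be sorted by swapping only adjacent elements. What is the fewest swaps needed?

There are 13 adjacent swaps.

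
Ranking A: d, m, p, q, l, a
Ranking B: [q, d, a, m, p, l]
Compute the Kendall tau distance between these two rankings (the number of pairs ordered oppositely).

Assign each item its position (1..6) in the first ordering, then rewrite the second ordering as that position sequence:
positions: d→1, m→2, p→3, q→4, l→5, a→6
second ordering as positions: [4, 1, 6, 2, 3, 5]
Discordant pairs = inversions in this position sequence.
4: 1, 2, 3 → 3
1: 0
6: 2, 3, 5 → 3
2: 0
3: 0
5: 0
Total: 3 + 0 + 3 + 0 + 0 + 0 = 6

Discordant pairs: 6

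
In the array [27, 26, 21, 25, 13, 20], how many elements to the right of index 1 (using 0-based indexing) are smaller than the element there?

4 such elements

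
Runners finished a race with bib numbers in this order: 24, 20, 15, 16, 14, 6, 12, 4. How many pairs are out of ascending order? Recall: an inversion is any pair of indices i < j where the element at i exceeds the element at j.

Count, for each position, how many later elements it exceeds:
24: 7
20: 6
15: 4
16: 4
14: 3
6: 1
12: 1
4: 0
Sum: 7 + 6 + 4 + 4 + 3 + 1 + 1 + 0 = 26

26 inversions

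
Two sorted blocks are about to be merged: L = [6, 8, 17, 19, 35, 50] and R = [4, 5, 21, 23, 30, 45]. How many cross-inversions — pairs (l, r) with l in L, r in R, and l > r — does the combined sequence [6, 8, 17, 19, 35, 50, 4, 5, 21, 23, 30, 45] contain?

Cross-inversions: 19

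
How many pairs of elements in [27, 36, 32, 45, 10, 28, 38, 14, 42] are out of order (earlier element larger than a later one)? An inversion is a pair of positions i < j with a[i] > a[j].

For each element, count later entries that are smaller:
27 → 10, 14 → 2
36 → 32, 10, 28, 14 → 4
32 → 10, 28, 14 → 3
45 → 10, 28, 38, 14, 42 → 5
10 → none → 0
28 → 14 → 1
38 → 14 → 1
14 → none → 0
42 → none → 0
Sum: 2 + 4 + 3 + 5 + 0 + 1 + 1 + 0 + 0 = 16

16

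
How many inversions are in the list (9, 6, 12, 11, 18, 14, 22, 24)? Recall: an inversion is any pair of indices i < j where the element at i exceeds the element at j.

Count, for each position, how many later elements it exceeds:
9: 1
6: 0
12: 1
11: 0
18: 1
14: 0
22: 0
24: 0
Sum: 1 + 0 + 1 + 0 + 1 + 0 + 0 + 0 = 3

3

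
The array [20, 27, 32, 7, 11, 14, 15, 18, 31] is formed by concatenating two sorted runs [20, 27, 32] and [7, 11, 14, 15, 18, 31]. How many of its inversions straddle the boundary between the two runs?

For each element r of the right run, count left-run elements greater than r:
r = 7: 20, 27, 32 → 3
r = 11: 20, 27, 32 → 3
r = 14: 20, 27, 32 → 3
r = 15: 20, 27, 32 → 3
r = 18: 20, 27, 32 → 3
r = 31: 32 → 1
Cross-inversions: 3 + 3 + 3 + 3 + 3 + 1 = 16

16 split inversions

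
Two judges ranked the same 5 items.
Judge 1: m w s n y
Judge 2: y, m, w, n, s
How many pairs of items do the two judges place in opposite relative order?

Assign each item its position (1..5) in the first ordering, then rewrite the second ordering as that position sequence:
positions: m→1, w→2, s→3, n→4, y→5
second ordering as positions: [5, 1, 2, 4, 3]
Discordant pairs = inversions in this position sequence.
5: 1, 2, 4, 3 → 4
1: 0
2: 0
4: 3 → 1
3: 0
Total: 4 + 0 + 0 + 1 + 0 = 5

5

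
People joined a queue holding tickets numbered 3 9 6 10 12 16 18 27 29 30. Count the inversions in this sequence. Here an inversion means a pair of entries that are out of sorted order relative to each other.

1 inversion

Count, for each position, how many later elements it exceeds:
3 → none → 0
9 → 6 → 1
6 → none → 0
10 → none → 0
12 → none → 0
16 → none → 0
18 → none → 0
27 → none → 0
29 → none → 0
30 → none → 0
Sum: 0 + 1 + 0 + 0 + 0 + 0 + 0 + 0 + 0 + 0 = 1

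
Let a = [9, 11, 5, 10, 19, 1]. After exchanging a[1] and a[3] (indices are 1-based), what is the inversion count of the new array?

7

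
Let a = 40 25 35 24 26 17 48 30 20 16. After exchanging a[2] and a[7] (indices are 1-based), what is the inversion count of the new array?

Positions 2 and 7 hold 25 and 48; after swapping, the array is [40, 48, 35, 24, 26, 17, 25, 30, 20, 16].
Sweep left to right; for each value list the smaller values that follow it:
40 → 35, 24, 26, 17, 25, 30, 20, 16 → 8
48 → 35, 24, 26, 17, 25, 30, 20, 16 → 8
35 → 24, 26, 17, 25, 30, 20, 16 → 7
24 → 17, 20, 16 → 3
26 → 17, 25, 20, 16 → 4
17 → 16 → 1
25 → 20, 16 → 2
30 → 20, 16 → 2
20 → 16 → 1
16 → none → 0
Sum: 8 + 8 + 7 + 3 + 4 + 1 + 2 + 2 + 1 + 0 = 36

Inversions: 36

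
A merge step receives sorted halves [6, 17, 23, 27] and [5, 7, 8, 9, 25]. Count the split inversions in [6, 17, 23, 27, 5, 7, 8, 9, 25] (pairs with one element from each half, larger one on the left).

14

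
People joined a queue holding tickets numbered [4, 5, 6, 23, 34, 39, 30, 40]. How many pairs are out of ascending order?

Count, for each position, how many later elements it exceeds:
4: 0
5: 0
6: 0
23: 0
34: 1
39: 1
30: 0
40: 0
Sum: 0 + 0 + 0 + 0 + 1 + 1 + 0 + 0 = 2

2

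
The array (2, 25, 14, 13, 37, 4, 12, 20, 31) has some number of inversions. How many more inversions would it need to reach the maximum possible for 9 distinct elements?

22 inversions short

Maximum inversions for 9 distinct elements is C(9, 2) = 9·8/2 = 36.
Current inversions — for each element, count later smaller elements:
2: 0
25: 5
14: 3
13: 2
37: 4
4: 0
12: 0
20: 0
31: 0
Current total: 0 + 5 + 3 + 2 + 4 + 0 + 0 + 0 + 0 = 14
Shortfall: 36 − 14 = 22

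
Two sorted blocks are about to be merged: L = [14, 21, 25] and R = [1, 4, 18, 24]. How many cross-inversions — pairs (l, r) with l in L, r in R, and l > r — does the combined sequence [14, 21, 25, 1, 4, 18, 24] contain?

9

Count, for every r in R, how many entries of L exceed r:
r = 1: 14, 21, 25 → 3
r = 4: 14, 21, 25 → 3
r = 18: 21, 25 → 2
r = 24: 25 → 1
Cross-inversions: 3 + 3 + 2 + 1 = 9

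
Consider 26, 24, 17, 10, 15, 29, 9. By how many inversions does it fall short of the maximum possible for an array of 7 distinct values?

6 inversions short

Maximum inversions for 7 distinct elements is C(7, 2) = 7·6/2 = 21.
Current inversions — for each element, count later smaller elements:
26: 5
24: 4
17: 3
10: 1
15: 1
29: 1
9: 0
Current total: 5 + 4 + 3 + 1 + 1 + 1 + 0 = 15
Shortfall: 21 − 15 = 6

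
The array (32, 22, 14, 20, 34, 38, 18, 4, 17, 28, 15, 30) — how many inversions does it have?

For each element, count later entries that are smaller:
32: 9
22: 6
14: 1
20: 4
34: 6
38: 6
18: 3
4: 0
17: 1
28: 1
15: 0
30: 0
Sum: 9 + 6 + 1 + 4 + 6 + 6 + 3 + 0 + 1 + 1 + 0 + 0 = 37

There are 37 inversions.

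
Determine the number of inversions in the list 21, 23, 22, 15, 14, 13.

Count, for each position, how many later elements it exceeds:
21 → 15, 14, 13 → 3
23 → 22, 15, 14, 13 → 4
22 → 15, 14, 13 → 3
15 → 14, 13 → 2
14 → 13 → 1
13 → none → 0
Sum: 3 + 4 + 3 + 2 + 1 + 0 = 13

13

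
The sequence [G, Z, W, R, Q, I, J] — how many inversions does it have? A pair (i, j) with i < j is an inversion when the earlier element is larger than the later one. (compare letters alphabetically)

For each element, count later entries that are smaller:
G → none → 0
Z → W, R, Q, I, J → 5
W → R, Q, I, J → 4
R → Q, I, J → 3
Q → I, J → 2
I → none → 0
J → none → 0
Sum: 0 + 5 + 4 + 3 + 2 + 0 + 0 = 14

14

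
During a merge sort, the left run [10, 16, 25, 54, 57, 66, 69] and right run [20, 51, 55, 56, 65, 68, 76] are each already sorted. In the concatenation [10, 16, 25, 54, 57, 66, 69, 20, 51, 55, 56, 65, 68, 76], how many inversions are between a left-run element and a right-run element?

For each element r of the right run, count left-run elements greater than r:
r = 20: 25, 54, 57, 66, 69 → 5
r = 51: 54, 57, 66, 69 → 4
r = 55: 57, 66, 69 → 3
r = 56: 57, 66, 69 → 3
r = 65: 66, 69 → 2
r = 68: 69 → 1
r = 76: none → 0
Cross-inversions: 5 + 4 + 3 + 3 + 2 + 1 + 0 = 18

18 cross-inversions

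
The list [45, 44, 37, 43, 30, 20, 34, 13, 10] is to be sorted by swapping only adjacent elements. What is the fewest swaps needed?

33 adjacent swaps

Each adjacent swap fixes exactly one inversion, so the minimum swap count equals the number of inversions.
Count inversions — for each element, later elements that are smaller:
45: 44, 37, 43, 30, 20, 34, 13, 10 → 8
44: 37, 43, 30, 20, 34, 13, 10 → 7
37: 30, 20, 34, 13, 10 → 5
43: 30, 20, 34, 13, 10 → 5
30: 20, 13, 10 → 3
20: 13, 10 → 2
34: 13, 10 → 2
13: 10 → 1
10: none → 0
Total inversions: 8 + 7 + 5 + 5 + 3 + 2 + 2 + 1 + 0 = 33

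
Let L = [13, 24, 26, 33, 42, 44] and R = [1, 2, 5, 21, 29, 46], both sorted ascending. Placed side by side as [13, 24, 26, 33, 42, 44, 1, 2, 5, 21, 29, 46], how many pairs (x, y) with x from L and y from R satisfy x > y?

26 split inversions

Count, for every r in R, how many entries of L exceed r:
r = 1: 13, 24, 26, 33, 42, 44 → 6
r = 2: 13, 24, 26, 33, 42, 44 → 6
r = 5: 13, 24, 26, 33, 42, 44 → 6
r = 21: 24, 26, 33, 42, 44 → 5
r = 29: 33, 42, 44 → 3
r = 46: none → 0
Cross-inversions: 6 + 6 + 6 + 5 + 3 + 0 = 26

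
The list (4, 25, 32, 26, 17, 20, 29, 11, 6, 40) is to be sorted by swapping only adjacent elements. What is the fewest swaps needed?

Minimum adjacent swaps = number of inversions (each swap of adjacent out-of-order elements removes one inversion and no swap can remove more).
Count inversions — for each element, later elements that are smaller:
4: none → 0
25: 17, 20, 11, 6 → 4
32: 26, 17, 20, 29, 11, 6 → 6
26: 17, 20, 11, 6 → 4
17: 11, 6 → 2
20: 11, 6 → 2
29: 11, 6 → 2
11: 6 → 1
6: none → 0
40: none → 0
Total inversions: 0 + 4 + 6 + 4 + 2 + 2 + 2 + 1 + 0 + 0 = 21

21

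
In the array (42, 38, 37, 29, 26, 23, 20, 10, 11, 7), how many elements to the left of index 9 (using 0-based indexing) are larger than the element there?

9

The element at index 9 is 7.
Elements before it: 42, 38, 37, 29, 26, 23, 20, 10, 11
Those larger than 7: 42, 38, 37, 29, 26, 23, 20, 10, 11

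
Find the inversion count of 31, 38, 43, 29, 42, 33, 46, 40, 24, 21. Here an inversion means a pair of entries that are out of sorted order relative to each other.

27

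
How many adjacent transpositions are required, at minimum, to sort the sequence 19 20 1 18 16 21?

Each adjacent swap fixes exactly one inversion, so the minimum swap count equals the number of inversions.
Count inversions — for each element, later elements that are smaller:
19: 1, 18, 16 → 3
20: 1, 18, 16 → 3
1: none → 0
18: 16 → 1
16: none → 0
21: none → 0
Total inversions: 3 + 3 + 0 + 1 + 0 + 0 = 7

7 swaps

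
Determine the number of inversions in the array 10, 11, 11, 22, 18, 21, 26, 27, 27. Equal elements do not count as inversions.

For each element, count later entries that are smaller:
10 → none → 0
11 → none → 0
11 → none → 0
22 → 18, 21 → 2
18 → none → 0
21 → none → 0
26 → none → 0
27 → none → 0
27 → none → 0
Sum: 0 + 0 + 0 + 2 + 0 + 0 + 0 + 0 + 0 = 2

Out-of-order pairs: 2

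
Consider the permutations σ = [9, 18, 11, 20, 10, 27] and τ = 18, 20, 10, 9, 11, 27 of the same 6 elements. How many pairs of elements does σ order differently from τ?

Discordant pairs: 5

Assign each item its position (1..6) in the first ordering, then rewrite the second ordering as that position sequence:
positions: 9→1, 18→2, 11→3, 20→4, 10→5, 27→6
second ordering as positions: [2, 4, 5, 1, 3, 6]
Discordant pairs = inversions in this position sequence.
2: 1 → 1
4: 1, 3 → 2
5: 1, 3 → 2
1: 0
3: 0
6: 0
Total: 1 + 2 + 2 + 0 + 0 + 0 = 5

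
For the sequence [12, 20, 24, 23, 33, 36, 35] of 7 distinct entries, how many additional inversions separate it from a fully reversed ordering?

Maximum inversions for 7 distinct elements is C(7, 2) = 7·6/2 = 21.
Current inversions — for each element, count later smaller elements:
12: 0
20: 0
24: 1
23: 0
33: 0
36: 1
35: 0
Current total: 0 + 0 + 1 + 0 + 0 + 1 + 0 = 2
Shortfall: 21 − 2 = 19

19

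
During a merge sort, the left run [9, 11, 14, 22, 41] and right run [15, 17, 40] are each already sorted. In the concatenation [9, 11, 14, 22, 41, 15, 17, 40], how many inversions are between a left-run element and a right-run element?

5

Take each right-half value and tally the left-half values above it:
r = 15: 22, 41 → 2
r = 17: 22, 41 → 2
r = 40: 41 → 1
Cross-inversions: 2 + 2 + 1 = 5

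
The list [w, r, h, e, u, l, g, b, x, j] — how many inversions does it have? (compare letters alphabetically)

27

Count, for each position, how many later elements it exceeds:
w: 8
r: 6
h: 3
e: 1
u: 4
l: 3
g: 1
b: 0
x: 1
j: 0
Sum: 8 + 6 + 3 + 1 + 4 + 3 + 1 + 0 + 1 + 0 = 27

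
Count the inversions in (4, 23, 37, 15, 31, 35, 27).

Element-by-element contributions:
4: 0
23: 1
37: 4
15: 0
31: 1
35: 1
27: 0
Sum: 0 + 1 + 4 + 0 + 1 + 1 + 0 = 7

Out-of-order pairs: 7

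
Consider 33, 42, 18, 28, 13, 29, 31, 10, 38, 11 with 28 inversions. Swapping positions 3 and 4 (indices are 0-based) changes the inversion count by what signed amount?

Positions 3 and 4 hold 28 and 13; after swapping, the array is [33, 42, 18, 13, 28, 29, 31, 10, 38, 11].
Count, for each position, how many later elements it exceeds:
33: 7
42: 8
18: 3
13: 2
28: 2
29: 2
31: 2
10: 0
38: 1
11: 0
Sum: 7 + 8 + 3 + 2 + 2 + 2 + 2 + 0 + 1 + 0 = 27
Change: 27 − 28 = -1

-1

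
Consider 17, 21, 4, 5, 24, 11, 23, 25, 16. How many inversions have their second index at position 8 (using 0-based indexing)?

5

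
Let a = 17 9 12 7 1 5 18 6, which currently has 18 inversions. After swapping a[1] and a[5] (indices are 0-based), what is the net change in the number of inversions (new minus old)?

-3

Positions 1 and 5 hold 9 and 5; after swapping, the array is [17, 5, 12, 7, 1, 9, 18, 6].
Sweep left to right; for each value list the smaller values that follow it:
17: 6
5: 1
12: 4
7: 2
1: 0
9: 1
18: 1
6: 0
Sum: 6 + 1 + 4 + 2 + 0 + 1 + 1 + 0 = 15
Change: 15 − 18 = -3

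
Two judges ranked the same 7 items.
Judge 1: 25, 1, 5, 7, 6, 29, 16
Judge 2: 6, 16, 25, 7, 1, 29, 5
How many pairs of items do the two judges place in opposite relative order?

12 discordant pairs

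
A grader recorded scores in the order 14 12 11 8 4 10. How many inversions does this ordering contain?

Sweep left to right; for each value list the smaller values that follow it:
14: 5
12: 4
11: 3
8: 1
4: 0
10: 0
Sum: 5 + 4 + 3 + 1 + 0 + 0 = 13

13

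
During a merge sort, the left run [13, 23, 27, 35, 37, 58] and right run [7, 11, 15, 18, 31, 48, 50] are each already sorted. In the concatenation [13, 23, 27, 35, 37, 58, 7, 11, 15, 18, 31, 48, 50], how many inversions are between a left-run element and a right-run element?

27

Take each right-half value and tally the left-half values above it:
r = 7: 13, 23, 27, 35, 37, 58 → 6
r = 11: 13, 23, 27, 35, 37, 58 → 6
r = 15: 23, 27, 35, 37, 58 → 5
r = 18: 23, 27, 35, 37, 58 → 5
r = 31: 35, 37, 58 → 3
r = 48: 58 → 1
r = 50: 58 → 1
Cross-inversions: 6 + 6 + 5 + 5 + 3 + 1 + 1 = 27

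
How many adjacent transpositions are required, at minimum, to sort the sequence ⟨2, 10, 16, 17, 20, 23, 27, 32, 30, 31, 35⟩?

2 adjacent swaps

The minimum number of adjacent swaps to sort an array equals its inversion count, since every such swap removes exactly one inversion.
Count inversions — for each element, later elements that are smaller:
2: none → 0
10: none → 0
16: none → 0
17: none → 0
20: none → 0
23: none → 0
27: none → 0
32: 30, 31 → 2
30: none → 0
31: none → 0
35: none → 0
Total inversions: 0 + 0 + 0 + 0 + 0 + 0 + 0 + 2 + 0 + 0 + 0 = 2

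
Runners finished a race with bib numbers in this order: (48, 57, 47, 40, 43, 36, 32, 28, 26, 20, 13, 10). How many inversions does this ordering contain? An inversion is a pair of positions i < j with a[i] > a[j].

Inversions: 64

Element-by-element contributions:
48 → 47, 40, 43, 36, 32, 28, 26, 20, 13, 10 → 10
57 → 47, 40, 43, 36, 32, 28, 26, 20, 13, 10 → 10
47 → 40, 43, 36, 32, 28, 26, 20, 13, 10 → 9
40 → 36, 32, 28, 26, 20, 13, 10 → 7
43 → 36, 32, 28, 26, 20, 13, 10 → 7
36 → 32, 28, 26, 20, 13, 10 → 6
32 → 28, 26, 20, 13, 10 → 5
28 → 26, 20, 13, 10 → 4
26 → 20, 13, 10 → 3
20 → 13, 10 → 2
13 → 10 → 1
10 → none → 0
Sum: 10 + 10 + 9 + 7 + 7 + 6 + 5 + 4 + 3 + 2 + 1 + 0 = 64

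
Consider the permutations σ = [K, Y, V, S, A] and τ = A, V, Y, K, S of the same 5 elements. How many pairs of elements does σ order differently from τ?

There are 7 discordant pairs.

Assign each item its position (1..5) in the first ordering, then rewrite the second ordering as that position sequence:
positions: K→1, Y→2, V→3, S→4, A→5
second ordering as positions: [5, 3, 2, 1, 4]
Discordant pairs = inversions in this position sequence.
5: 3, 2, 1, 4 → 4
3: 2, 1 → 2
2: 1 → 1
1: 0
4: 0
Total: 4 + 2 + 1 + 0 + 0 = 7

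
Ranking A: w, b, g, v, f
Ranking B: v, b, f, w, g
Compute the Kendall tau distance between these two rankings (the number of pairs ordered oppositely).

Assign each item its position (1..5) in the first ordering, then rewrite the second ordering as that position sequence:
positions: w→1, b→2, g→3, v→4, f→5
second ordering as positions: [4, 2, 5, 1, 3]
Discordant pairs = inversions in this position sequence.
4: 2, 1, 3 → 3
2: 1 → 1
5: 1, 3 → 2
1: 0
3: 0
Total: 3 + 1 + 2 + 0 + 0 = 6

6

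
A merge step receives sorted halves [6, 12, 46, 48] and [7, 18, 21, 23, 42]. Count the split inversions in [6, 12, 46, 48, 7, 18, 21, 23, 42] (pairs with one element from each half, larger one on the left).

11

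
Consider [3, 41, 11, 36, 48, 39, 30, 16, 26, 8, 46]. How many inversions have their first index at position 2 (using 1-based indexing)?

7 such elements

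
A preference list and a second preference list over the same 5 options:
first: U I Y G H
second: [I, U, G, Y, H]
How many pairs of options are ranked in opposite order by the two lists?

2 pairs

Assign each item its position (1..5) in the first ordering, then rewrite the second ordering as that position sequence:
positions: U→1, I→2, Y→3, G→4, H→5
second ordering as positions: [2, 1, 4, 3, 5]
Discordant pairs = inversions in this position sequence.
2: 1 → 1
1: 0
4: 3 → 1
3: 0
5: 0
Total: 1 + 0 + 1 + 0 + 0 = 2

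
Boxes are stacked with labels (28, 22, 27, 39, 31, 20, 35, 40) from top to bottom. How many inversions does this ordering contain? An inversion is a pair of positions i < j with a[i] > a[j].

There are 9 inversions.

For each element, count later entries that are smaller:
28 → 22, 27, 20 → 3
22 → 20 → 1
27 → 20 → 1
39 → 31, 20, 35 → 3
31 → 20 → 1
20 → none → 0
35 → none → 0
40 → none → 0
Sum: 3 + 1 + 1 + 3 + 1 + 0 + 0 + 0 = 9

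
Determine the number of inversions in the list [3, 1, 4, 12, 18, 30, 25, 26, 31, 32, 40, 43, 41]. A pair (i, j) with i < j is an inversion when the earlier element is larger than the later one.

Count, for each position, how many later elements it exceeds:
3 → 1 → 1
1 → none → 0
4 → none → 0
12 → none → 0
18 → none → 0
30 → 25, 26 → 2
25 → none → 0
26 → none → 0
31 → none → 0
32 → none → 0
40 → none → 0
43 → 41 → 1
41 → none → 0
Sum: 1 + 0 + 0 + 0 + 0 + 2 + 0 + 0 + 0 + 0 + 0 + 1 + 0 = 4

4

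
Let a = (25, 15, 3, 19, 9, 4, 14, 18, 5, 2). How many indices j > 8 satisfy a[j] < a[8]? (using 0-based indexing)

The element at index 8 is 5.
Elements after it: 2
Those smaller than 5: 2

1 such element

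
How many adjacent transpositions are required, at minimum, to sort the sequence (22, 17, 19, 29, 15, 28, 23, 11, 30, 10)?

Each adjacent swap fixes exactly one inversion, so the minimum swap count equals the number of inversions.
Count inversions — for each element, later elements that are smaller:
22: 17, 19, 15, 11, 10 → 5
17: 15, 11, 10 → 3
19: 15, 11, 10 → 3
29: 15, 28, 23, 11, 10 → 5
15: 11, 10 → 2
28: 23, 11, 10 → 3
23: 11, 10 → 2
11: 10 → 1
30: 10 → 1
10: none → 0
Total inversions: 5 + 3 + 3 + 5 + 2 + 3 + 2 + 1 + 1 + 0 = 25

25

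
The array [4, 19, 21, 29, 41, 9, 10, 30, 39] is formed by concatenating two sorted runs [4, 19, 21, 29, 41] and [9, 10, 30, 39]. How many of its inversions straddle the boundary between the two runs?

10

Take each right-half value and tally the left-half values above it:
r = 9: 19, 21, 29, 41 → 4
r = 10: 19, 21, 29, 41 → 4
r = 30: 41 → 1
r = 39: 41 → 1
Cross-inversions: 4 + 4 + 1 + 1 = 10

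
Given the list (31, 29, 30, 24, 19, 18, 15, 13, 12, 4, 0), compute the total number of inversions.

Count, for each position, how many later elements it exceeds:
31: 10
29: 8
30: 8
24: 7
19: 6
18: 5
15: 4
13: 3
12: 2
4: 1
0: 0
Sum: 10 + 8 + 8 + 7 + 6 + 5 + 4 + 3 + 2 + 1 + 0 = 54

There are 54 out-of-order pairs.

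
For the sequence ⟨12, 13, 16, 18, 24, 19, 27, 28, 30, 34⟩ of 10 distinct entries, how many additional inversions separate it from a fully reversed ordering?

Maximum inversions for 10 distinct elements is C(10, 2) = 10·9/2 = 45.
Current inversions — for each element, count later smaller elements:
12: 0
13: 0
16: 0
18: 0
24: 1
19: 0
27: 0
28: 0
30: 0
34: 0
Current total: 0 + 0 + 0 + 0 + 1 + 0 + 0 + 0 + 0 + 0 = 1
Shortfall: 45 − 1 = 44

44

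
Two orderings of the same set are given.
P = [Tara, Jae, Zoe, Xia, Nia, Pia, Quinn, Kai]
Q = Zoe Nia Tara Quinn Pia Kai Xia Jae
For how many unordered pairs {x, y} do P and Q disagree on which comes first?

13 disagreeing pairs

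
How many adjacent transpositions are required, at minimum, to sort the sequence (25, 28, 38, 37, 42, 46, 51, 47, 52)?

Minimum adjacent swaps = number of inversions (each swap of adjacent out-of-order elements removes one inversion and no swap can remove more).
Count inversions — for each element, later elements that are smaller:
25: none → 0
28: none → 0
38: 37 → 1
37: none → 0
42: none → 0
46: none → 0
51: 47 → 1
47: none → 0
52: none → 0
Total inversions: 0 + 0 + 1 + 0 + 0 + 0 + 1 + 0 + 0 = 2

There are 2 adjacent swaps.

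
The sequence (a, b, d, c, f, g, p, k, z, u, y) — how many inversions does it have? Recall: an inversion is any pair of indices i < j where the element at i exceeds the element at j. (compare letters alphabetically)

4 inversions

Count, for each position, how many later elements it exceeds:
a: 0
b: 0
d: 1
c: 0
f: 0
g: 0
p: 1
k: 0
z: 2
u: 0
y: 0
Sum: 0 + 0 + 1 + 0 + 0 + 0 + 1 + 0 + 2 + 0 + 0 = 4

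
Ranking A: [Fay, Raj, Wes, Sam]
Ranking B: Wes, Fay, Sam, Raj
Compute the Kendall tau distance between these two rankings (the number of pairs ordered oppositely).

Assign each item its position (1..4) in the first ordering, then rewrite the second ordering as that position sequence:
positions: Fay→1, Raj→2, Wes→3, Sam→4
second ordering as positions: [3, 1, 4, 2]
Discordant pairs = inversions in this position sequence.
3: 1, 2 → 2
1: 0
4: 2 → 1
2: 0
Total: 2 + 0 + 1 + 0 = 3

3 discordant pairs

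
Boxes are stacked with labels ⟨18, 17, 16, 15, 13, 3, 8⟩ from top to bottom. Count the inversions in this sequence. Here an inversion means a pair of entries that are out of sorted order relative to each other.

Out-of-order pairs: 20

For each element, count later entries that are smaller:
18: 6
17: 5
16: 4
15: 3
13: 2
3: 0
8: 0
Sum: 6 + 5 + 4 + 3 + 2 + 0 + 0 = 20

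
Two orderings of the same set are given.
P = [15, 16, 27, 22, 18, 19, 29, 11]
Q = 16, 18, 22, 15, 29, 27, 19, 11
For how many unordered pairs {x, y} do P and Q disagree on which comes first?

Assign each item its position (1..8) in the first ordering, then rewrite the second ordering as that position sequence:
positions: 15→1, 16→2, 27→3, 22→4, 18→5, 19→6, 29→7, 11→8
second ordering as positions: [2, 5, 4, 1, 7, 3, 6, 8]
Discordant pairs = inversions in this position sequence.
2: 1 → 1
5: 4, 1, 3 → 3
4: 1, 3 → 2
1: 0
7: 3, 6 → 2
3: 0
6: 0
8: 0
Total: 1 + 3 + 2 + 0 + 2 + 0 + 0 + 0 = 8

8 disagreeing pairs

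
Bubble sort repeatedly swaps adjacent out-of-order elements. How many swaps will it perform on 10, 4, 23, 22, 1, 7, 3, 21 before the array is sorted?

The minimum number of adjacent swaps to sort an array equals its inversion count, since every such swap removes exactly one inversion.
Count inversions — for each element, later elements that are smaller:
10: 4, 1, 7, 3 → 4
4: 1, 3 → 2
23: 22, 1, 7, 3, 21 → 5
22: 1, 7, 3, 21 → 4
1: none → 0
7: 3 → 1
3: none → 0
21: none → 0
Total inversions: 4 + 2 + 5 + 4 + 0 + 1 + 0 + 0 = 16

16 swaps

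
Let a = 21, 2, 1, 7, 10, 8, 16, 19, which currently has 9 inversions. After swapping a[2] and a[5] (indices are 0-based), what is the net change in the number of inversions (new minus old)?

Positions 2 and 5 hold 1 and 8; after swapping, the array is [21, 2, 8, 7, 10, 1, 16, 19].
Sweep left to right; for each value list the smaller values that follow it:
21 → 2, 8, 7, 10, 1, 16, 19 → 7
2 → 1 → 1
8 → 7, 1 → 2
7 → 1 → 1
10 → 1 → 1
1 → none → 0
16 → none → 0
19 → none → 0
Sum: 7 + 1 + 2 + 1 + 1 + 0 + 0 + 0 = 12
Change: 12 − 9 = +3

+3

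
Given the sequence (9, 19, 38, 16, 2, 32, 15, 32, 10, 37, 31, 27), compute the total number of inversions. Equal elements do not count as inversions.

There are 28 inversions.

Count, for each position, how many later elements it exceeds:
9: 1
19: 4
38: 9
16: 3
2: 0
32: 4
15: 1
32: 3
10: 0
37: 2
31: 1
27: 0
Sum: 1 + 4 + 9 + 3 + 0 + 4 + 1 + 3 + 0 + 2 + 1 + 0 = 28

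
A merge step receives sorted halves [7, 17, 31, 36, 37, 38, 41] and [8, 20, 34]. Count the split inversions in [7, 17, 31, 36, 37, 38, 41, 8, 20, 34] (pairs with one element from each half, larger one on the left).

Cross-inversions: 15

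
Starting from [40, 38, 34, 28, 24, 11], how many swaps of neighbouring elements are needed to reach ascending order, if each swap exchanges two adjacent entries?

15 adjacent swaps

Each adjacent swap fixes exactly one inversion, so the minimum swap count equals the number of inversions.
Count inversions — for each element, later elements that are smaller:
40: 38, 34, 28, 24, 11 → 5
38: 34, 28, 24, 11 → 4
34: 28, 24, 11 → 3
28: 24, 11 → 2
24: 11 → 1
11: none → 0
Total inversions: 5 + 4 + 3 + 2 + 1 + 0 = 15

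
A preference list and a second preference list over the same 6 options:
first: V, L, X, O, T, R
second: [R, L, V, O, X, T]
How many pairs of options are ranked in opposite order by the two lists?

Assign each item its position (1..6) in the first ordering, then rewrite the second ordering as that position sequence:
positions: V→1, L→2, X→3, O→4, T→5, R→6
second ordering as positions: [6, 2, 1, 4, 3, 5]
Discordant pairs = inversions in this position sequence.
6: 2, 1, 4, 3, 5 → 5
2: 1 → 1
1: 0
4: 3 → 1
3: 0
5: 0
Total: 5 + 1 + 0 + 1 + 0 + 0 = 7

Pairs: 7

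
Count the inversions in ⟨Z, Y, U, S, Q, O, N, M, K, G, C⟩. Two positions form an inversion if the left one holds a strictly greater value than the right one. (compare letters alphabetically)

55 out-of-order pairs

Element-by-element contributions:
Z → Y, U, S, Q, O, N, M, K, G, C → 10
Y → U, S, Q, O, N, M, K, G, C → 9
U → S, Q, O, N, M, K, G, C → 8
S → Q, O, N, M, K, G, C → 7
Q → O, N, M, K, G, C → 6
O → N, M, K, G, C → 5
N → M, K, G, C → 4
M → K, G, C → 3
K → G, C → 2
G → C → 1
C → none → 0
Sum: 10 + 9 + 8 + 7 + 6 + 5 + 4 + 3 + 2 + 1 + 0 = 55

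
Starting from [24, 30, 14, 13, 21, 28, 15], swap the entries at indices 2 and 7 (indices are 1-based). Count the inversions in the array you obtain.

Positions 2 and 7 hold 30 and 15; after swapping, the array is [24, 15, 14, 13, 21, 28, 30].
Element-by-element contributions:
24 → 15, 14, 13, 21 → 4
15 → 14, 13 → 2
14 → 13 → 1
13 → none → 0
21 → none → 0
28 → none → 0
30 → none → 0
Sum: 4 + 2 + 1 + 0 + 0 + 0 + 0 = 7

7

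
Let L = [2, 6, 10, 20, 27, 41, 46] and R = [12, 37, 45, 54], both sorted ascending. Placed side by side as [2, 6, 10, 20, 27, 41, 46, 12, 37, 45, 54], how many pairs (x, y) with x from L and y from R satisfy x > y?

For each element r of the right run, count left-run elements greater than r:
r = 12: 20, 27, 41, 46 → 4
r = 37: 41, 46 → 2
r = 45: 46 → 1
r = 54: none → 0
Cross-inversions: 4 + 2 + 1 + 0 = 7

7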